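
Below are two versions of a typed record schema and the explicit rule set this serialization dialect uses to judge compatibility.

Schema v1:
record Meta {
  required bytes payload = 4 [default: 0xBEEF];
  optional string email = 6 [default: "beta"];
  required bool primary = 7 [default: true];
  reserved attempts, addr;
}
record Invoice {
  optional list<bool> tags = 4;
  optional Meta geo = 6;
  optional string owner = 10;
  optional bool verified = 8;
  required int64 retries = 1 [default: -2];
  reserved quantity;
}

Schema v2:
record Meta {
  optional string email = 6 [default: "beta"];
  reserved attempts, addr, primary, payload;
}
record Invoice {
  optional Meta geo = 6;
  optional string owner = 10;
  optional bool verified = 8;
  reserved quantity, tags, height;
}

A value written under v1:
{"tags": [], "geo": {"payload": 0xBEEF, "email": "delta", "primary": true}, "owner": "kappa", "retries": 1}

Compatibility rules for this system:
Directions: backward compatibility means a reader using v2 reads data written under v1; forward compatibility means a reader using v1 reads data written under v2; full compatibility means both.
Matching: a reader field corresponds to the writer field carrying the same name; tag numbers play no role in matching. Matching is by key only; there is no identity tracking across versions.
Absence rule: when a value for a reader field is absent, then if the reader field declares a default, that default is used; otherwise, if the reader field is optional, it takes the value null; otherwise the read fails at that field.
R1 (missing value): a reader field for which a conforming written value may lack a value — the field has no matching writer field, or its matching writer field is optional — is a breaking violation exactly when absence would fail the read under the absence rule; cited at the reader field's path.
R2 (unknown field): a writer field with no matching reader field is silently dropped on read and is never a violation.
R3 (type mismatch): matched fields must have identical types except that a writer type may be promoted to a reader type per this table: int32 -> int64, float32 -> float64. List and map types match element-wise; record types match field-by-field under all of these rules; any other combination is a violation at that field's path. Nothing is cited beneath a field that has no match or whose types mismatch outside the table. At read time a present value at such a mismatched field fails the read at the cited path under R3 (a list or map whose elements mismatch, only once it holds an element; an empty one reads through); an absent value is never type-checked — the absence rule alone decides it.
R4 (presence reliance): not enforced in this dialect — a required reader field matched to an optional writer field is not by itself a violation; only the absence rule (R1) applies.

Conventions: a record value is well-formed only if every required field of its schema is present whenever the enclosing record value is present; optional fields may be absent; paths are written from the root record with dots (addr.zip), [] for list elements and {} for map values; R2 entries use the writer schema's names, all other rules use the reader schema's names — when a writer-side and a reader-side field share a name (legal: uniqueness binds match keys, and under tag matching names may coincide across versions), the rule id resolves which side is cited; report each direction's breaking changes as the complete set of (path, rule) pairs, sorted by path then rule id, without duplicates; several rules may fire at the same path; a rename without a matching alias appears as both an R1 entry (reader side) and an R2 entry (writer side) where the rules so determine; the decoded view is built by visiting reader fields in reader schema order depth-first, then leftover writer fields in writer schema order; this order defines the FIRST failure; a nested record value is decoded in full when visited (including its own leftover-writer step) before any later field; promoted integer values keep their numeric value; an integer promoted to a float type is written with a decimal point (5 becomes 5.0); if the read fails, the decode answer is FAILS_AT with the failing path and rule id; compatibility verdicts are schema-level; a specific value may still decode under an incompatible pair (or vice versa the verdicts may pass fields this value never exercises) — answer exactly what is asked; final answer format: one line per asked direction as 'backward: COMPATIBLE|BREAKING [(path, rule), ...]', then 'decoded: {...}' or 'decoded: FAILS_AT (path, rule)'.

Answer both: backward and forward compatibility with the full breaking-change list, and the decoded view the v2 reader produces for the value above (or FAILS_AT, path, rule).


backward: COMPATIBLE []; forward: COMPATIBLE []; decoded: {"geo": {"email": "delta"}, "owner": "kappa", "verified": null}

arrows below run writer -> reader for Invoice
backward on Invoice — v2 reading data written by v1:
  geo: Meta -> Meta, writer optional; from geo
  owner: string -> string, writer optional; from owner
  verified: bool -> bool, writer optional; from verified
  tags (writer side), unknown to reader
  retries (writer side), unknown to reader
  geo.email: string -> string, writer optional; from geo.email
  geo.payload (writer side), unknown to reader
  geo.primary (writer side), unknown to reader
  => backward: COMPATIBLE
forward on Invoice — v1 reading data written by v2:
  tags: no writer-side match
  geo: Meta -> Meta, writer optional; from geo
  owner: string -> string, writer optional; from owner
  verified: bool -> bool, writer optional; from verified
  retries: no writer-side match
  geo.payload: no writer-side match
  geo.email: string -> string, writer optional; from geo.email
  geo.primary: no writer-side match
  => forward: COMPATIBLE
decode (reader v2):
  geo.email := "delta"
  writer geo.payload: no reader field; dropped
  writer geo.primary: no reader field; dropped
  owner := "kappa"
  verified := null (missing; optional => null)
  writer tags: no reader field; dropped
  writer retries: no reader field; dropped
  => decoded: {"geo": {"email": "delta"}, "owner": "kappa", "verified": null}


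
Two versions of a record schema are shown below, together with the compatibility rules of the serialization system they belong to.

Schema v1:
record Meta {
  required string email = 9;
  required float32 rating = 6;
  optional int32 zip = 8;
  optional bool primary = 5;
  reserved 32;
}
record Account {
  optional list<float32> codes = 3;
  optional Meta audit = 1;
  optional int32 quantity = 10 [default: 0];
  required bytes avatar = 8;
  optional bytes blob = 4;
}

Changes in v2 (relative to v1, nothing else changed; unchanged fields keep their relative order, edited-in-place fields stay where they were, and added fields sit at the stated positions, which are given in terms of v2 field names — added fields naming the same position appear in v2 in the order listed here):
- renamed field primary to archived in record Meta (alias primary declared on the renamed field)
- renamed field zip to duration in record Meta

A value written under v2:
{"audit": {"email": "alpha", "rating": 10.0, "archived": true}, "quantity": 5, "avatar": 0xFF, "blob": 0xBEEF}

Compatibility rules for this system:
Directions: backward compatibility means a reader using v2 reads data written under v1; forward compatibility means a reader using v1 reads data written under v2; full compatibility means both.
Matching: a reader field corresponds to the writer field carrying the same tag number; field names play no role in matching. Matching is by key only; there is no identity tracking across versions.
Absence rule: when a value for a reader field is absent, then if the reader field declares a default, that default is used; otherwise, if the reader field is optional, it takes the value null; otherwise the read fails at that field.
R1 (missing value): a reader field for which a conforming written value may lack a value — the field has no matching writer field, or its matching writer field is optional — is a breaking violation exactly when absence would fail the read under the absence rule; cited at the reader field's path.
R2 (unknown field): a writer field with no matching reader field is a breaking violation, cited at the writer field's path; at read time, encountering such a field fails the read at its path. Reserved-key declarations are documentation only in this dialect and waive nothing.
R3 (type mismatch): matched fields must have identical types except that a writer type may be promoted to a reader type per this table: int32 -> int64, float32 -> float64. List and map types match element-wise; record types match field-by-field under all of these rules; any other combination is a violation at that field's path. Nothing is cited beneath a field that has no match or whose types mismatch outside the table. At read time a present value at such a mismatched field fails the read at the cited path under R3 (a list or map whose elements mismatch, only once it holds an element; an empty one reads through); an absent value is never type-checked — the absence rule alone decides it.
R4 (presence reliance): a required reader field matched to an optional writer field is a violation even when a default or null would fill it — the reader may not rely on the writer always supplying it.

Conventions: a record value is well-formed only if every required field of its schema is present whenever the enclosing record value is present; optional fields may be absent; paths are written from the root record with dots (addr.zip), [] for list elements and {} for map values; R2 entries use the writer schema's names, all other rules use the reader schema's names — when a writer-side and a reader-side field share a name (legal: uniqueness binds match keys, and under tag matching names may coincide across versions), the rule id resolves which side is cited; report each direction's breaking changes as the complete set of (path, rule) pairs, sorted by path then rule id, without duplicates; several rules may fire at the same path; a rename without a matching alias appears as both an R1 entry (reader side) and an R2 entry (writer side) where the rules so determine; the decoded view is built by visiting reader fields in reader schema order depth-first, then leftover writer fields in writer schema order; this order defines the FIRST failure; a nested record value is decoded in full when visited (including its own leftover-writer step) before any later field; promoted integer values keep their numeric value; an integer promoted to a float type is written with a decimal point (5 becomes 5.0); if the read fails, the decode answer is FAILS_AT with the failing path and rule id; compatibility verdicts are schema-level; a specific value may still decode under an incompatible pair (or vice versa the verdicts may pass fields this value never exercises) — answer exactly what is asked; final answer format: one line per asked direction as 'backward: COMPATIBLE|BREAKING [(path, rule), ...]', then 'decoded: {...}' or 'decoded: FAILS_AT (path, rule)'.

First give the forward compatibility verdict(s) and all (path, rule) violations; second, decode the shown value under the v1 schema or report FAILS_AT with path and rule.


forward: COMPATIBLE []; decoded: {"codes": null, "audit": {"email": "alpha", "rating": 10.0, "zip": null, "primary": true}, "quantity": 5, "avatar": 0xFF, "blob": 0xBEEF}

arrows below run writer -> reader for Account
forward pass over Account, reader schema v1, writer schema v2:
  codes <- codes (list<float32> -> list<float32>, writer optional)
  audit <- audit (Meta -> Meta, writer optional)
  quantity <- quantity (int32 -> int32, writer optional)
  avatar <- avatar (bytes -> bytes, writer required)
  blob <- blob (bytes -> bytes, writer optional)
  audit.email <- audit.email (string -> string, writer required)
  audit.rating <- audit.rating (float32 -> float32, writer required)
  audit.zip <- audit.duration (int32 -> int32, writer optional)
  audit.primary <- audit.archived (bool -> bool, writer optional)
  nothing fires on Account: forward is COMPATIBLE
migrating the Account value to v1:
  codes := null (absent, optional -> null)
  audit.email := "alpha"
  audit.rating := 10.0
  audit.zip := null (absent, optional -> null)
  audit.primary := true (from writer archived)
  quantity := 5
  avatar := 0xFF
  blob := 0xBEEF
  => decoded: {"codes": null, "audit": {"email": "alpha", "rating": 10.0, "zip": null, "primary": true}, "quantity": 5, "avatar": 0xFF, "blob": 0xBEEF}
remaining Account differences; none change what is asked:
  renamed field primary to archived in record Meta (alias primary declared on the renamed field) -> fires no rule on Account, leaving the asked answer as it is
  renamed field zip to duration in record Meta -> fires no rule on Account, leaving the asked answer as it is


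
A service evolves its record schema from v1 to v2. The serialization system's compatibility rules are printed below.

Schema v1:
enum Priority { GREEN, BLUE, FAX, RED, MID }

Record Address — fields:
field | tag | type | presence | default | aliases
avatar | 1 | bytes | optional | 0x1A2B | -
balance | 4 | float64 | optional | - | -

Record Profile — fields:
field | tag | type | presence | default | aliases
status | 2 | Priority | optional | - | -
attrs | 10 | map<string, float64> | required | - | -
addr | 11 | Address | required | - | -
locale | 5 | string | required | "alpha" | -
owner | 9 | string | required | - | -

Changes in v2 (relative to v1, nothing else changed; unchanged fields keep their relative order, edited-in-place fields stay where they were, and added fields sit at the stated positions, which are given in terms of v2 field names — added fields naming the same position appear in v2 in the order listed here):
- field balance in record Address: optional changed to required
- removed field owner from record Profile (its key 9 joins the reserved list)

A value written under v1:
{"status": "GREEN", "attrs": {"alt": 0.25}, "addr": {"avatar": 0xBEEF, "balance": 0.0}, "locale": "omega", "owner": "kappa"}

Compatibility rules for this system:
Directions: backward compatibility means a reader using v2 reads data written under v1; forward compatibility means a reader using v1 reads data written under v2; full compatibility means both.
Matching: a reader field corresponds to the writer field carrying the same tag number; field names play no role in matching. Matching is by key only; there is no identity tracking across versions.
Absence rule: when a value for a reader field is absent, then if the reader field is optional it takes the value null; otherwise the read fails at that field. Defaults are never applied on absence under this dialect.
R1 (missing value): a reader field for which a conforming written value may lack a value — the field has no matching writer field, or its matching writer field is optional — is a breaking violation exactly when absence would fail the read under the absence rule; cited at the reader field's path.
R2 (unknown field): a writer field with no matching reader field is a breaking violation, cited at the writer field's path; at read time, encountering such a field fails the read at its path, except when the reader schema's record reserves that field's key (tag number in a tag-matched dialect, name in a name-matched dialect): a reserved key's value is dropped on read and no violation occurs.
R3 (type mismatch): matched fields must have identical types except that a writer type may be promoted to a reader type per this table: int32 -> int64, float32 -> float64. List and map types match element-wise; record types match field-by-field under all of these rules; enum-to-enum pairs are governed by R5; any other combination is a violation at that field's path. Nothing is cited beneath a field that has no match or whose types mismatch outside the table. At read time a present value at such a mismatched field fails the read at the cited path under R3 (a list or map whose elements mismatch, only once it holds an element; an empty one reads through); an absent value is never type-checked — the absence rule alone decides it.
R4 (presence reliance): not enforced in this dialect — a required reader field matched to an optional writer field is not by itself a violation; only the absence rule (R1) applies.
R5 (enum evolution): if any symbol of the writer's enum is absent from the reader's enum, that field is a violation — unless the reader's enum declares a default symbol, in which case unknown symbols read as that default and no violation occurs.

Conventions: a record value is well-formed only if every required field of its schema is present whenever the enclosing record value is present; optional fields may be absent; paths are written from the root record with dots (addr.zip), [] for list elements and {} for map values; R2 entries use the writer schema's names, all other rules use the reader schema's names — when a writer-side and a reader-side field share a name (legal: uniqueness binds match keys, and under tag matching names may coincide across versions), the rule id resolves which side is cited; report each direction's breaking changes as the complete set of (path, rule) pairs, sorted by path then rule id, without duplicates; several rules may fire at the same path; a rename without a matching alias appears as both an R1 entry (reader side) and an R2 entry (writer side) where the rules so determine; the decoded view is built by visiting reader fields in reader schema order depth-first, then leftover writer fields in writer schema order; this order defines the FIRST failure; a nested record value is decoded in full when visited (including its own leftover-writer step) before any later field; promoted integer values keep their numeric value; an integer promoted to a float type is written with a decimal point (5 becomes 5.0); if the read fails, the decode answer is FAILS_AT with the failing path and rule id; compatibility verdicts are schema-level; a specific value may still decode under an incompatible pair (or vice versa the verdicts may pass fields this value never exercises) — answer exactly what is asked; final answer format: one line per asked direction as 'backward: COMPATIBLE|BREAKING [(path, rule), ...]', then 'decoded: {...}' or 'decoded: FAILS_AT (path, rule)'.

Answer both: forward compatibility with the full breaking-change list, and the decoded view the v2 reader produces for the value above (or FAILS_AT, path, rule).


the writer's type comes first in each Profile pair
checking forward for Profile: reader v1 against writer v2:
  status: Priority -> Priority, writer optional; from status
  attrs: map<string, float64> -> map<string, float64>, writer required; from attrs
  addr: Address -> Address, writer required; from addr
  locale: string -> string, writer required; from locale
  owner: no writer match
  addr.avatar: bytes -> bytes, writer optional; from addr.avatar
  addr.balance: float64 -> float64, writer required; from addr.balance
  violation R1 at owner
  forward on Profile therefore BREAKING (1)
migrating the Profile value to v2:
  status := "GREEN"
  attrs := {"alt": 0.25}
  addr.avatar := 0xBEEF
  addr.balance := 0.0
  locale := "omega"
  writer owner: reserved -> dropped
  => decoded: {"status": "GREEN", "attrs": {"alt": 0.25}, "addr": {"avatar": 0xBEEF, "balance": 0.0}, "locale": "omega"}
diffs on Profile not affecting the asked answer:
  field balance in record Address: optional changed to required -> matters only for Profile's backward compatibility — outside the asked direction

forward: BREAKING [(owner, R1)]; decoded: {"status": "GREEN", "attrs": {"alt": 0.25}, "addr": {"avatar": 0xBEEF, "balance": 0.0}, "locale": "omega"}


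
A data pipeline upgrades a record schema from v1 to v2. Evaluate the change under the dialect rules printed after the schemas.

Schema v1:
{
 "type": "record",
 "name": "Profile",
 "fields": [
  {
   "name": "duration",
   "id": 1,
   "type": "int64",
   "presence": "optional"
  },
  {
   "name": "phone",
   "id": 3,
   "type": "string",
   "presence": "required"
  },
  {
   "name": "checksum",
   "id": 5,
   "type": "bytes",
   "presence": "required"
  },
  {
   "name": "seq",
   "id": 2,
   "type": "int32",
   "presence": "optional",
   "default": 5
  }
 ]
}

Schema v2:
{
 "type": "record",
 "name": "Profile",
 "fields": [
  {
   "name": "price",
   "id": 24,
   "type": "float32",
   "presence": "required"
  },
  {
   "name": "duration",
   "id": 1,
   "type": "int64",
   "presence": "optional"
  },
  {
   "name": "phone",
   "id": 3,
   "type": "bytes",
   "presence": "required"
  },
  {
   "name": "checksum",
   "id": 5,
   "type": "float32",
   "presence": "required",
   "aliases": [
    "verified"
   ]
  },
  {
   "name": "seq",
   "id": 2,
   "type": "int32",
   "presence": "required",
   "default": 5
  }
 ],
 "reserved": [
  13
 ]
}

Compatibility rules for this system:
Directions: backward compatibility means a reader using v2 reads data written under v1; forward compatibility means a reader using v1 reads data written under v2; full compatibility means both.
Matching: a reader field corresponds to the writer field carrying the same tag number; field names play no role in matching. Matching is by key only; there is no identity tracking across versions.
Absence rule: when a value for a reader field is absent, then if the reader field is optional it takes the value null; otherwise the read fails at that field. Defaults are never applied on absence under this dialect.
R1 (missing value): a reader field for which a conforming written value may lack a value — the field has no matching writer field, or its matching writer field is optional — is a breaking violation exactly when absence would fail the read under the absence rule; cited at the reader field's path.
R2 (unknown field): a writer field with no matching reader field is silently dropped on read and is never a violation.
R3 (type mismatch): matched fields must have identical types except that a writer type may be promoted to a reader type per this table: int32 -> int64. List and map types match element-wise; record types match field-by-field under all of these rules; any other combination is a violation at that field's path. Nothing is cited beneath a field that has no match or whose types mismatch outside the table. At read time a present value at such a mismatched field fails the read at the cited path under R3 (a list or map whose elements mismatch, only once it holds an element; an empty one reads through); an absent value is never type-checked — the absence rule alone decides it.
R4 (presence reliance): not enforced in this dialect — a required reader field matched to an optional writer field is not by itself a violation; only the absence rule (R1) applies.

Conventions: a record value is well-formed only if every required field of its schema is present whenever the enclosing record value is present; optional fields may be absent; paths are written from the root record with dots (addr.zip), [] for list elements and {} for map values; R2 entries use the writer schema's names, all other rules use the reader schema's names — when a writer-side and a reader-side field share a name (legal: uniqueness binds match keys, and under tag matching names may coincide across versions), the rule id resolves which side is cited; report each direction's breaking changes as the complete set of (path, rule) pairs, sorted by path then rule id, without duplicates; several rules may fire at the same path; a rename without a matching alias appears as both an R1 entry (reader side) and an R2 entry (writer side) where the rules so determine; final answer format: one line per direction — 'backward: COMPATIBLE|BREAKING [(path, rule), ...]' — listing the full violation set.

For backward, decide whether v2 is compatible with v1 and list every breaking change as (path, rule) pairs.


backward: BREAKING [(checksum, R3), (phone, R3), (price, R1), (seq, R1)]

arrows below run writer -> reader for Profile
backward analysis of Profile with v2 as reader and v1 as writer:
  price has no writer counterpart
  writer optional, int64 -> int64: reader duration maps from writer duration
  writer required, string -> bytes: reader phone maps from writer phone
  writer required, bytes -> float32: reader checksum maps from writer checksum
  writer optional, int32 -> int32: reader seq maps from writer seq
  breaking: (checksum, R3)
  breaking: (phone, R3)
  breaking: (price, R1)
  breaking: (seq, R1)
  backward on Profile therefore BREAKING (4)


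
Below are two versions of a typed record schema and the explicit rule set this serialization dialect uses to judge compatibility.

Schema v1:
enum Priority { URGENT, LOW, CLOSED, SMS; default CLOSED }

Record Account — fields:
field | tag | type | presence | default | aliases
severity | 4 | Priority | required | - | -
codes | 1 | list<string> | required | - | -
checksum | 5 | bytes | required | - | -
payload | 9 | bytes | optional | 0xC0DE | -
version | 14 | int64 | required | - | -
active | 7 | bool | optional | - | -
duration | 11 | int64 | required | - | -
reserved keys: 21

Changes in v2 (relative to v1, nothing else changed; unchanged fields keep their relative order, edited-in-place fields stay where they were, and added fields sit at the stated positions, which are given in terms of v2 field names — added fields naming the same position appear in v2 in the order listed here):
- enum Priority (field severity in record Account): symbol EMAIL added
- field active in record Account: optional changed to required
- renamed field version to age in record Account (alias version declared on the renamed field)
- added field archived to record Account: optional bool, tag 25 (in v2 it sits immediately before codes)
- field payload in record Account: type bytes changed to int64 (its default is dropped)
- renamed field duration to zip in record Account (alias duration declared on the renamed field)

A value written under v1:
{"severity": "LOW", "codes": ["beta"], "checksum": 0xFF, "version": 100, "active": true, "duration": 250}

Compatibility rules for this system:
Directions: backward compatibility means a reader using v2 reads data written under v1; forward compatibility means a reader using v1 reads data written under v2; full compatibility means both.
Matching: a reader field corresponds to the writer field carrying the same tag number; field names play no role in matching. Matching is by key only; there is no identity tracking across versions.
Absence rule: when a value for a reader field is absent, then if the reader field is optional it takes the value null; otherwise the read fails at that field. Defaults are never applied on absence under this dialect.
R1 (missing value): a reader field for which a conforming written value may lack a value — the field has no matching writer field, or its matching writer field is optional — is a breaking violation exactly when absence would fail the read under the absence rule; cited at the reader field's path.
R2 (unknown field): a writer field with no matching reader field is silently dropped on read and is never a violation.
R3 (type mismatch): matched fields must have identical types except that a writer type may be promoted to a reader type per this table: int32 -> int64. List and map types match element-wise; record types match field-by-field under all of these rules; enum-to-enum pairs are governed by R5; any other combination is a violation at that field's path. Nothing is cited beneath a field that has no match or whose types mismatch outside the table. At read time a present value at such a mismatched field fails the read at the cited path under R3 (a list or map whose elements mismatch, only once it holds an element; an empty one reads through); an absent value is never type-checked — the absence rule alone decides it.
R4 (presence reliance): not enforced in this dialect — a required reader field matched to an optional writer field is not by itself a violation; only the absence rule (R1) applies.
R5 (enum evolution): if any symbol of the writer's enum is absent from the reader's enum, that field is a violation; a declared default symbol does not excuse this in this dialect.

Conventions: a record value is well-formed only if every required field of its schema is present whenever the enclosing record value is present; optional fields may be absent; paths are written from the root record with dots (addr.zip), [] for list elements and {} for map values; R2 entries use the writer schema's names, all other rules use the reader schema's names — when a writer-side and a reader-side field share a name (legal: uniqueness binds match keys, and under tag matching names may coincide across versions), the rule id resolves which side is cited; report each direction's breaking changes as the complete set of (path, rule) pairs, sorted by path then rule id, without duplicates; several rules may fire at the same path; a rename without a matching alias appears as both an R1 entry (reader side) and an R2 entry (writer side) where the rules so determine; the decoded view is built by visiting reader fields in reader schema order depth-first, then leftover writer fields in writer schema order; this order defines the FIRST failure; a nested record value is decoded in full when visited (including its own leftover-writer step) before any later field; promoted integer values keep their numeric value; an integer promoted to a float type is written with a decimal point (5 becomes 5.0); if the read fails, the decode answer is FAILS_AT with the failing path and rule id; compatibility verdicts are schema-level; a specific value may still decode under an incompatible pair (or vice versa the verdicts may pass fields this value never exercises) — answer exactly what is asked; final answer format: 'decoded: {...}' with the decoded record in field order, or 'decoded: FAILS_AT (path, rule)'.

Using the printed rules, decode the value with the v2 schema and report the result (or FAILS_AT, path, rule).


the writer's type comes first in each Account pair
migrating the Account value to v2:
  severity := "LOW"
  archived := null (absent, optional -> null)
  codes := ["beta"]
  checksum := 0xFF
  payload := null (absent, optional -> null)
  age := 100 (from writer version)
  active := true
  zip := 250 (from writer duration)
  => decoded: {"severity": "LOW", "archived": null, "codes": ["beta"], "checksum": 0xFF, "payload": null, "age": 100, "active": true, "zip": 250}
the rest of the Account diff is inert for this question:
  enum Priority (field severity in record Account): symbol EMAIL added -> shifts the Account verdicts, not this decode
  field active in record Account: optional changed to required -> shifts the Account verdicts, not this decode
  field payload in record Account: type bytes changed to int64 (its default is dropped) -> shifts the Account verdicts, not this decode

decoded: {"severity": "LOW", "archived": null, "codes": ["beta"], "checksum": 0xFF, "payload": null, "age": 100, "active": true, "zip": 250}


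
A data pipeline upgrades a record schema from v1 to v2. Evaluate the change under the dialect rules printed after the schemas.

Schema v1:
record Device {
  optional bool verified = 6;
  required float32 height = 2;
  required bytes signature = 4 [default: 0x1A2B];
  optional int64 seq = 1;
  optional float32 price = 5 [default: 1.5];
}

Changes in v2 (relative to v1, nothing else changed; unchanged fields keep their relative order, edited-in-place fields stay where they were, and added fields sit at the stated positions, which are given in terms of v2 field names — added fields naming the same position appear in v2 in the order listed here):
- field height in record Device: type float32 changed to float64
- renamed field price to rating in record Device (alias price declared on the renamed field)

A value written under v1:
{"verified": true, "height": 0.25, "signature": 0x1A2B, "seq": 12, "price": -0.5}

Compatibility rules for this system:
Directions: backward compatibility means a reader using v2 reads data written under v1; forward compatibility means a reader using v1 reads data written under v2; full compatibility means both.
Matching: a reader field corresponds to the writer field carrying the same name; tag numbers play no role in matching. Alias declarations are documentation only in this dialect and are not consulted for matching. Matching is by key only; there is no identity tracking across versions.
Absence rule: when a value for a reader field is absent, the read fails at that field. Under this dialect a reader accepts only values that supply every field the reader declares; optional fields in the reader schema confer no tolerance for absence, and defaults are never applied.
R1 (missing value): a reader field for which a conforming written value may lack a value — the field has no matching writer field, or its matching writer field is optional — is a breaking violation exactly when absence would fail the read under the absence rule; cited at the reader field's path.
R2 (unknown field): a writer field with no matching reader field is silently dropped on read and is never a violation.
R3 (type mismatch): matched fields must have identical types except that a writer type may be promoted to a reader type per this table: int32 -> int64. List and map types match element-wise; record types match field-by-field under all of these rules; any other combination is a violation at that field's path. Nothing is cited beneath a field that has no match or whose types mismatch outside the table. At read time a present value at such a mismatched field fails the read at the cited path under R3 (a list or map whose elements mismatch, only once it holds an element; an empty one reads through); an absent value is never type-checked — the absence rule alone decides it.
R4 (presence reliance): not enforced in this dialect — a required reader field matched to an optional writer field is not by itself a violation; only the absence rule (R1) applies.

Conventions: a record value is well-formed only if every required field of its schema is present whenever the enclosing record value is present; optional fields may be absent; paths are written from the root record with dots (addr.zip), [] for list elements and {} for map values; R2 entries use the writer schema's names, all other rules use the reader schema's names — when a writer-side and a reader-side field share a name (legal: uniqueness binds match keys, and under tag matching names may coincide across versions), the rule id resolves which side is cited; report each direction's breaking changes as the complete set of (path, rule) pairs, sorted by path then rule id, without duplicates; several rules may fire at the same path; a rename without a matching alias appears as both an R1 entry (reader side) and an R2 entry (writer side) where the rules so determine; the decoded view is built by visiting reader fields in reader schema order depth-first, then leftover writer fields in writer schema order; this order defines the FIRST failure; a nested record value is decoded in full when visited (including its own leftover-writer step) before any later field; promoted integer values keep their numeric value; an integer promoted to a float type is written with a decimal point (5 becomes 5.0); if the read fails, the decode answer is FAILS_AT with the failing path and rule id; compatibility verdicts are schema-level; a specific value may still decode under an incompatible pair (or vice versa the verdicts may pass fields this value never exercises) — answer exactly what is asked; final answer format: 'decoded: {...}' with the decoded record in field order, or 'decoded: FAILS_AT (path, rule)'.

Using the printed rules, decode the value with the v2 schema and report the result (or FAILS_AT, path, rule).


the writer's type comes first in each Device pair
decoding the Device value with the v2 reader:
  verified := true
  read fails at height under R3
  => FAILS_AT (height, R3)
ruling out the remaining Device differences:
  renamed field price to rating in record Device (alias price declared on the renamed field) -> affects the rule determinations only; this particular Device value decodes identically

decoded: FAILS_AT (height, R3)


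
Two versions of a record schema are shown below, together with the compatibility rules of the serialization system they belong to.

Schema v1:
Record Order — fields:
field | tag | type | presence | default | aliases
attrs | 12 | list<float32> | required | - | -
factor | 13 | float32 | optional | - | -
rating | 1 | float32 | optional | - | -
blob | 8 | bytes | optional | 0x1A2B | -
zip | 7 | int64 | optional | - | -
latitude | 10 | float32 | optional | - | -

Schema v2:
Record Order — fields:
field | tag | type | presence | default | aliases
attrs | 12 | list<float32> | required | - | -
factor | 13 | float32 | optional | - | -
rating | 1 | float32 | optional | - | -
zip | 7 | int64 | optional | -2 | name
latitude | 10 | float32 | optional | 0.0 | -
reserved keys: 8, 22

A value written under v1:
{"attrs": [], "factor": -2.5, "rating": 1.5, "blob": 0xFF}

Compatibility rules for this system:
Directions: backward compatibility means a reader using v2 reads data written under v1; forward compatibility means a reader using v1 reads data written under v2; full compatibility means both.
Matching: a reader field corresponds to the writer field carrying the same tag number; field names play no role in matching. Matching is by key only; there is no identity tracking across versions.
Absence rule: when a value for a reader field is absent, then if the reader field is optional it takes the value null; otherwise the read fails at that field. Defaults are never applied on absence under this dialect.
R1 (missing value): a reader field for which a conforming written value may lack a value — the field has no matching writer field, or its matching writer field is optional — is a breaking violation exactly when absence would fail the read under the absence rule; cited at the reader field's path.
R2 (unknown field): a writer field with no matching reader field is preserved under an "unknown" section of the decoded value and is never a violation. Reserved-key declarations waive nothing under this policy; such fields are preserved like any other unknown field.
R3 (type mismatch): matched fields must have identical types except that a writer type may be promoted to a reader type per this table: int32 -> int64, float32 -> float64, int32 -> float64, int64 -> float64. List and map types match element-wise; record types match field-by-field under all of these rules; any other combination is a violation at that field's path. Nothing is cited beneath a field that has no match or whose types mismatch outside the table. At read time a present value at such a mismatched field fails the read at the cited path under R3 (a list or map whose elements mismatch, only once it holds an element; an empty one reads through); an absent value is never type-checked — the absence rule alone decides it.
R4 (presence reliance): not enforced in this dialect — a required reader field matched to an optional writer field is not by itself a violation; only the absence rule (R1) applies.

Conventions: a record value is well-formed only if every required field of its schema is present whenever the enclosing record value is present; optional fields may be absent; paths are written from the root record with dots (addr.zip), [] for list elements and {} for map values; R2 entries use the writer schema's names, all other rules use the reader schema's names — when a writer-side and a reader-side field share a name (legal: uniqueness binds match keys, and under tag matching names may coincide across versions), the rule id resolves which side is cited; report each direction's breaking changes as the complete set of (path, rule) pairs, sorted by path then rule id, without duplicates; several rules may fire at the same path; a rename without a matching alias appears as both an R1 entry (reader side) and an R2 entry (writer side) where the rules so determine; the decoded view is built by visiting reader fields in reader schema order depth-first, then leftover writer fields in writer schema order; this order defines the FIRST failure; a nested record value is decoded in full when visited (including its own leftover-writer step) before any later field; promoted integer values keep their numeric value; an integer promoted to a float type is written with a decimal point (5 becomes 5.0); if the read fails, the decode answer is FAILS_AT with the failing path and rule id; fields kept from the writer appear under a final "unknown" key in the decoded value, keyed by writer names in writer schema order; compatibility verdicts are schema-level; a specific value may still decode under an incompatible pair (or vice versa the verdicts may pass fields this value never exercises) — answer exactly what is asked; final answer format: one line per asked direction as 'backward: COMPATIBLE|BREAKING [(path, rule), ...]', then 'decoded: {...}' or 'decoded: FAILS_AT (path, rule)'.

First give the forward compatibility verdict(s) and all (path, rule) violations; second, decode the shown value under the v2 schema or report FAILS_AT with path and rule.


the writer's type comes first in each Order pair
checking forward for Order: reader v1 against writer v2:
  attrs <- attrs (list<float32> -> list<float32>, writer required)
  factor <- factor (float32 -> float32, writer optional)
  rating <- rating (float32 -> float32, writer optional)
  blob has no writer counterpart
  zip <- zip (int64 -> int64, writer optional)
  latitude <- latitude (float32 -> float32, writer optional)
  nothing fires on Order: forward is COMPATIBLE
decode walk for Order under reader schema v2:
  attrs := []
  factor := -2.5
  rating := 1.5
  zip := null (not supplied -> null)
  latitude := null (not supplied -> null)
  writer blob: kept under "unknown"
  => decoded: {"attrs": [], "factor": -2.5, "rating": 1.5, "zip": null, "latitude": null, "unknown": {"blob": 0xFF}}
checking off the Order differences that do not matter here:
  field zip in record Order: default set to -2 -> inert for the asked Order verdict: nothing fires
  field latitude in record Order: default set to 0.0 -> inert for the asked Order verdict: nothing fires

forward: COMPATIBLE []; decoded: {"attrs": [], "factor": -2.5, "rating": 1.5, "zip": null, "latitude": null, "unknown": {"blob": 0xFF}}
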